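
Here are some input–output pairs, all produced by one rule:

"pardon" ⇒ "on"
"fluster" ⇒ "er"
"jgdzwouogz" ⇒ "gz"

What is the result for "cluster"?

What's happening: keep only the last 2 characters.
On "cluster" that produces "er".

er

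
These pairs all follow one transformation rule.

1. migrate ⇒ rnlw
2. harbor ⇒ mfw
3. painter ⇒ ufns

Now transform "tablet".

yfg

Each output is the input with this applied: shift every letter 5 places forward in the alphabet (wrapping around), then delete the last 3 characters.
On "tablet": the first step gives "yfgqjy", and the second then gives "yfg".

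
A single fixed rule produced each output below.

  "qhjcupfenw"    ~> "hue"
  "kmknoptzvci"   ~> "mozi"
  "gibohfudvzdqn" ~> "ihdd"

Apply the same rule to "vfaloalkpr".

The transformation: keep one character in every 3, starting at position 2 (positions 2nd, 5th, 8th, ...).
"vfaloalkpr" → "fok".

fok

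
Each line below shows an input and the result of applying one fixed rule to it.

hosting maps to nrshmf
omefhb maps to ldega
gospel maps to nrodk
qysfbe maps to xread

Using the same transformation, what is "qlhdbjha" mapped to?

kgcaigz

In each case the input is transformed by: shift every letter 1 place backward in the alphabet (wrapping around), then delete the first character.
Starting from "qlhdbjha": after the first operation, "pkgcaigz"; after the second, "kgcaigz".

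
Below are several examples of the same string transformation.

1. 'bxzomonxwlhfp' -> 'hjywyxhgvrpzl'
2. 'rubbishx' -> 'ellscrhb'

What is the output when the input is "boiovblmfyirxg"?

ysyflvwpisbhql

Each output is the input with this applied: shift every letter 10 places forward in the alphabet (wrapping around), then move the first character to the end.
On "boiovblmfyirxg": the first step gives "lysyflvwpisbhq", and the second then gives "ysyflvwpisbhql".
(Check on "bxzomonxwlhfp": → "lhjywyxhgvrpz" → "hjywyxhgvrpzl" ✓)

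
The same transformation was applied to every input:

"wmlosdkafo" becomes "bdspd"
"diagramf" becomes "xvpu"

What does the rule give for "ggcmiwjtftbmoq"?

vbliibf

The transformation: shift every letter 11 places backward in the alphabet (wrapping around), then keep every other character starting from the second (positions 2nd, 4th, 6th, ...).
So "ggcmiwjtftbmoq" becomes "vbliibf".
(Check on "wmlosdkafo": → "lbadhszpud" → "bdspd" ✓)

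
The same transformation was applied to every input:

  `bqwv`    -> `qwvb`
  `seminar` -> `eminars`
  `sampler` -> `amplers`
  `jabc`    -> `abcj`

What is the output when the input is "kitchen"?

itchenk

The transformation: move the first character to the end.
"kitchen" → "itchenk".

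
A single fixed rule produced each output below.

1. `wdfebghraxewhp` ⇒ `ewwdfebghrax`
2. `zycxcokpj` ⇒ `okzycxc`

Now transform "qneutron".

In each case the input is transformed by: delete the last 2 characters, then move the last 2 characters to the front (rotate right by 2).
"qneutron" → "qneutr" → "trqneu".

trqneu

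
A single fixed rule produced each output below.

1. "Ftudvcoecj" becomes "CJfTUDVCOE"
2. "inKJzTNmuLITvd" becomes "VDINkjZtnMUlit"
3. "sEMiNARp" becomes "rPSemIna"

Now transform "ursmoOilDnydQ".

DqURSMOoILdNY

Rule — flip the case of every letter, then move the last 2 characters to the front (rotate right by 2).
On "ursmoOilDnydQ": the first step gives "URSMOoILdNYDq", and the second then gives "DqURSMOoILdNY".
(Check on "Ftudvcoecj": → "fTUDVCOECJ" → "CJfTUDVCOE" ✓)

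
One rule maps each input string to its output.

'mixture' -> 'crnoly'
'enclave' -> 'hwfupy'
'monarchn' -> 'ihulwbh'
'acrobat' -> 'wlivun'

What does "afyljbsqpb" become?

zsfdvmkjv

Each output is the input with this applied: shift every letter 6 places backward in the alphabet (wrapping around), then delete the first character.
"afyljbsqpb" → "uzsfdvmkjv" → "zsfdvmkjv".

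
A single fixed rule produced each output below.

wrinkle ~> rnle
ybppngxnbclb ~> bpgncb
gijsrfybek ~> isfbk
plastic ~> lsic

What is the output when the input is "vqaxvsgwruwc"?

The transformation: swap each adjacent pair of characters (1↔2, 3↔4, ...), then keep every other character starting from the first (positions 1st, 3rd, 5th, ...).
"vqaxvsgwruwc" → "qvxasvwgurcw" → "qxswuc".

qxswuc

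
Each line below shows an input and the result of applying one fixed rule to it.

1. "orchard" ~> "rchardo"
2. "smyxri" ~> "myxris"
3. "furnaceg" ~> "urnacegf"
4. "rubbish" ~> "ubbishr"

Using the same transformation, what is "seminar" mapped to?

eminars

Looking at the pairs, the operation is to move the first character to the end.
"seminar" → "eminars".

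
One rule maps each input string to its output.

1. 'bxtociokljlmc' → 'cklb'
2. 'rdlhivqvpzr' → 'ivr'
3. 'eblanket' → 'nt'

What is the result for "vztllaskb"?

lkz

The rule is to move the first 2 characters to the end (rotate left by 2), then keep one character in every 3, starting at position 3 (positions 3rd, 6th, 9th, ...).
Starting from "vztllaskb": after the first operation, "tllaskbvz"; after the second, "lkz".
(Check on "eblanket": → "lanketeb" → "nt" ✓)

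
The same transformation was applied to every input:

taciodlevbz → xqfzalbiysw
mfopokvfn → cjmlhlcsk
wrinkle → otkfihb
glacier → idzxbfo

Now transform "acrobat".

zxloxyq

Looking at the pairs, the operation is to shift every letter 3 places backward in the alphabet (wrapping around), then swap each adjacent pair of characters (1↔2, 3↔4, ...).
Applying both steps to "acrobat": "xzolyxq", then "zxloxyq".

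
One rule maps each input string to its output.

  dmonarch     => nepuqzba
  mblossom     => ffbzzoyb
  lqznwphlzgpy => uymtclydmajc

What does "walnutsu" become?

hgfhjnya

The pattern: shift every letter 13 places forward in the alphabet (wrapping around) — i.e. ROT13, then swap the front and back halves of the string.
Applying both steps to "walnutsu": "jnyahgfh", then "hgfhjnya".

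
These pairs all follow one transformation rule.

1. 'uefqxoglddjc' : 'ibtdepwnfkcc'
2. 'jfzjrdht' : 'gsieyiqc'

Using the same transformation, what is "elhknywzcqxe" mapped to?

The pattern: move the last 2 characters to the front (rotate right by 2), then shift every letter 1 place backward in the alphabet (wrapping around).
For "elhknywzcqxe" the result is "wddkgjmxvybp".

wddkgjmxvybp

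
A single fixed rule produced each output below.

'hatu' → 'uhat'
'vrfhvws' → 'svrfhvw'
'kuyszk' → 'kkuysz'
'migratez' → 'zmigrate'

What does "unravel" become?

lunrave

Looking at the pairs, the operation is to move the last character to the front.
"unravel" → "lunrave".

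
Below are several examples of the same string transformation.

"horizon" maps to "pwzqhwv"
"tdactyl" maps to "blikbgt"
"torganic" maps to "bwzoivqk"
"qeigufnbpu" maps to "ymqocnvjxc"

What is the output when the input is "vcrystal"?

dkzgabit

Each output is the input with this applied: shift every letter 8 places forward in the alphabet (wrapping around).
Applying that to "vcrystal" gives "dkzgabit".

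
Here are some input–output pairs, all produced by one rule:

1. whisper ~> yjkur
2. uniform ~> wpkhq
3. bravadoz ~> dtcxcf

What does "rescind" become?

What's happening: delete the last 2 characters, then shift every letter 2 places forward in the alphabet (wrapping around).
Applying both steps to "rescind": "resci", then "tguek".
(Check on "whisper": → "whisp" → "yjkur" ✓)

tguek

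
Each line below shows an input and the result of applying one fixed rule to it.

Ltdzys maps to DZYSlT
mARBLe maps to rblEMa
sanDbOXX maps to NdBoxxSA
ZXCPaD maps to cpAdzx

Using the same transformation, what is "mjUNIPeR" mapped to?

unipErMJ

Each output is the input with this applied: move the first 2 characters to the end (rotate left by 2), then flip the case of every letter.
So "mjUNIPeR" becomes "unipErMJ".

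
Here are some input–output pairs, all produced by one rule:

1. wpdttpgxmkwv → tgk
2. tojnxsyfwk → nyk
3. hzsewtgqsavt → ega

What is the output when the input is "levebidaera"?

edr

Rule — delete the first 3 characters, then keep one character in every 3, starting at position 1 (positions 1st, 4th, 7th, ...).
Doing the same to "levebidaera": "edr".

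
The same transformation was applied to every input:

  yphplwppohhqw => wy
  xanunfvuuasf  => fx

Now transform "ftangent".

In each case the input is transformed by: move the last character to the front, then keep only the first 2 characters.
On "ftangent": the first step gives "tftangen", and the second then gives "tf".
(Check on "xanunfvuuasf": → "fxanunfvuuas" → "fx" ✓)

tf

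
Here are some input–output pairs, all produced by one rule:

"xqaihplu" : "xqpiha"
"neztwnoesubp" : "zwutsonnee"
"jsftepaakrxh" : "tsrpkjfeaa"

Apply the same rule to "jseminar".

What's happening: delete the last 2 characters, then sort the characters into reverse alphabetical order.
Working it through for "jseminar": intermediate "jsemin", final "snmjie".

snmjie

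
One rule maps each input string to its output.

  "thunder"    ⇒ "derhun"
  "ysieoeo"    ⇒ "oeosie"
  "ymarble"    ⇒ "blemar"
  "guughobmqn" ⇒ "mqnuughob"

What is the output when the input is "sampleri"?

Looking at the pairs, the operation is to delete the first character, then move the last 3 characters to the front (rotate right by 3).
For "sampleri", step one produces "ampleri"; step two turns that into "eriampl".

eriampl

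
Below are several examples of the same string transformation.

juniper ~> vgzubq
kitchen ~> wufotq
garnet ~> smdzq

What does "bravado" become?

In each case the input is transformed by: shift every letter 12 places forward in the alphabet (wrapping around), then delete the last character.
"bravado" → "ndmhmpa" → "ndmhmp".
(Check on "garnet": → "smdzqf" → "smdzq" ✓)

ndmhmp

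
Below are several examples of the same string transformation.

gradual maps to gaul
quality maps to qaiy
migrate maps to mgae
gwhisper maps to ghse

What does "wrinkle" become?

wike

Rule — keep every other character starting from the first (positions 1st, 3rd, 5th, ...).
On "wrinkle" that produces "wike".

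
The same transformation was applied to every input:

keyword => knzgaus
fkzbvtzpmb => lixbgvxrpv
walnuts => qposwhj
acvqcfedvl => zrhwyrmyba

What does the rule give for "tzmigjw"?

Looking at the pairs, the operation is to shift every letter 4 places backward in the alphabet (wrapping around), then move the last 3 characters to the front (rotate right by 3).
On "tzmigjw": the first step gives "pviecfs", and the second then gives "cfspvie".

cfspvie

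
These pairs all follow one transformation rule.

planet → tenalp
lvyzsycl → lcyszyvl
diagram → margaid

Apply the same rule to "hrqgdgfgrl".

lrgfgdgqrh

What's happening: reverse the string.
Doing the same to "hrqgdgfgrl": "lrgfgdgqrh".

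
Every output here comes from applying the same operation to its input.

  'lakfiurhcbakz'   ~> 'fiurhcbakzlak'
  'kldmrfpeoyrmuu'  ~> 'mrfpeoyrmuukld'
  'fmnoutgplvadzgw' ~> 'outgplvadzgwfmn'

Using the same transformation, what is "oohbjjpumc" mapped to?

bjjpumcooh

Rule — move the first 3 characters to the end (rotate left by 3).
For "oohbjjpumc" the result is "bjjpumcooh".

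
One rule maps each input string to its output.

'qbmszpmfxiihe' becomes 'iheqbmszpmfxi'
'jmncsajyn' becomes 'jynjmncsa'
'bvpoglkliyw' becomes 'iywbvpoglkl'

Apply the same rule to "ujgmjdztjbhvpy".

vpyujgmjdztjbh

In each case the input is transformed by: move the last 3 characters to the front (rotate right by 3).
So "ujgmjdztjbhvpy" becomes "vpyujgmjdztjbh".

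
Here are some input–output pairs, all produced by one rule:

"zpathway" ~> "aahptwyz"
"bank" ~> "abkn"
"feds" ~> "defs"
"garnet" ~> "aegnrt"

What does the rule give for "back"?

abck

Rule — sort the characters into alphabetical order.
"back" → "abck".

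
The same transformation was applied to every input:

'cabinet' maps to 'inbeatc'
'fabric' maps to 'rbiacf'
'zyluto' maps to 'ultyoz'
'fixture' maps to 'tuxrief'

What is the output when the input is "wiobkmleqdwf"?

lmekqbdowifw

In each case the input is transformed by: take characters alternately from the front and the back (1st, last, 2nd, 2nd-last, ...), then reverse the string.
"wiobkmleqdwf" → "wfiwodbqkeml" → "lmekqbdowifw".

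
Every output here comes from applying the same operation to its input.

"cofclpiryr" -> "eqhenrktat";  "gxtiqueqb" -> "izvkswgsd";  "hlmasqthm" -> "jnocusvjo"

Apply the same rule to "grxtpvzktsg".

itzvrxbmvui

The rule is to shift every letter 2 places forward in the alphabet (wrapping around).
So "grxtpvzktsg" becomes "itzvrxbmvui".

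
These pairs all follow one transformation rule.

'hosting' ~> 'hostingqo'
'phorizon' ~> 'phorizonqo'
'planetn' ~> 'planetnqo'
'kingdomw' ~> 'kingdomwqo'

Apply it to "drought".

droughtqo

The pattern: append "qo".
For "drought" the result is "droughtqo".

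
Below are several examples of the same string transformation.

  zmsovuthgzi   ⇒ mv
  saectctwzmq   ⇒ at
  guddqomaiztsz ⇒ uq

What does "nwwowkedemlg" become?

ww

The rule is to keep one character in every 3, starting at position 2 (positions 2nd, 5th, 8th, ...), then keep only the first 2 characters.
For "nwwowkedemlg", step one produces "wwdl"; step two turns that into "ww".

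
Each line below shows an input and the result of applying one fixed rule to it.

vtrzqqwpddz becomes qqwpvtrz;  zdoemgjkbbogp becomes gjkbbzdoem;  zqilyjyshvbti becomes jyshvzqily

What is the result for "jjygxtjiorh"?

Looking at the pairs, the operation is to delete the last 3 characters, then swap the front and back halves of the string.
For "jjygxtjiorh", step one produces "jjygxtji"; step two turns that into "xtjijjyg".

xtjijjyg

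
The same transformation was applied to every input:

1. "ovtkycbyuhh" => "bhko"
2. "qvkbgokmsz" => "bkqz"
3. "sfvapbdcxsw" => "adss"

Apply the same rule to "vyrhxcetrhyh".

ehhv

The pattern: keep one character in every 3, starting at position 1 (positions 1st, 4th, 7th, ...), then sort the characters into alphabetical order.
"vyrhxcetrhyh" → "vheh" → "ehhv".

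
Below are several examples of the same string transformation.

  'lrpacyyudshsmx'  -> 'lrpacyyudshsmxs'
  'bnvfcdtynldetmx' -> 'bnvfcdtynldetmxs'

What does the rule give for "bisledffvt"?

The pattern: append "s".
Doing the same to "bisledffvt": "bisledffvts".

bisledffvts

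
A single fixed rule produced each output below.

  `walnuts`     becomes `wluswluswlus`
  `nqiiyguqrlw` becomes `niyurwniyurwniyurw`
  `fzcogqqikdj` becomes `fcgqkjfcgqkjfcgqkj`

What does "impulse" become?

ipleipleiple

The pattern: keep every other character starting from the first (positions 1st, 3rd, 5th, ...), then write the whole string 3 times in a row.
For "impulse", step one produces "iple"; step two turns that into "ipleipleiple".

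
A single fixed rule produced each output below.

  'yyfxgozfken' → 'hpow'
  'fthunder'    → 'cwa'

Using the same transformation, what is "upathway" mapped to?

The pattern: shift every letter 9 places forward in the alphabet (wrapping around), then keep one character in every 3, starting at position 2 (positions 2nd, 5th, 8th, ...).
On "upathway": the first step gives "dyjcqfjh", and the second then gives "yqh".

yqh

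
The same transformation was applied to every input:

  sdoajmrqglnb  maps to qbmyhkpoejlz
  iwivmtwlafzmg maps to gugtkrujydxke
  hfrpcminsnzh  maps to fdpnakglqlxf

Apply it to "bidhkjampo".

zgbfihyknm

In each case the input is transformed by: shift every letter 2 places backward in the alphabet (wrapping around).
Doing the same to "bidhkjampo": "zgbfihyknm".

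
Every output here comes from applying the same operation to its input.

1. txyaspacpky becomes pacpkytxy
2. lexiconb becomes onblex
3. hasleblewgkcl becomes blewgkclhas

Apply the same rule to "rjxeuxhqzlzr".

xhqzlzrrjx

The pattern: move the first 3 characters to the end (rotate left by 3), then delete the first 2 characters.
For "rjxeuxhqzlzr", step one produces "euxhqzlzrrjx"; step two turns that into "xhqzlzrrjx".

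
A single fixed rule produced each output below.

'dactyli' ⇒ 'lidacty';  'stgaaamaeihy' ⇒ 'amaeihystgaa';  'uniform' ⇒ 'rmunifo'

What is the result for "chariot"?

otchari

The transformation: move the first 2 characters to the end (rotate left by 2), then move the first 3 characters to the end (rotate left by 3).
On "chariot" that produces "otchari".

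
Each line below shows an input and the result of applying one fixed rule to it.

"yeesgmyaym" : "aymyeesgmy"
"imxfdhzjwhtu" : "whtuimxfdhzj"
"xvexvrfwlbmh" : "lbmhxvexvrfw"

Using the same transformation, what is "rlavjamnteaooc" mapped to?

eaoocrlavjamnt

The transformation: swap the front and back halves of the string, then move the first 2 characters to the end (rotate left by 2).
For "rlavjamnteaooc", step one produces "nteaoocrlavjam"; step two turns that into "eaoocrlavjamnt".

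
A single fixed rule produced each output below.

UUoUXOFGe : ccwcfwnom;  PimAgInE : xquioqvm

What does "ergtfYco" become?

Rule — shift every letter 8 places forward in the alphabet (wrapping around), then convert every letter to lowercase.
On "ergtfYco": the first step gives "mzobnGkw", and the second then gives "mzobngkw".

mzobngkw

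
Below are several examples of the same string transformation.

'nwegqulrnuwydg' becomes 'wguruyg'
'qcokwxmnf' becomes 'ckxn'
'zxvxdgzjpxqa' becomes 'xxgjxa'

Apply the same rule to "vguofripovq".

The transformation: keep every other character starting from the second (positions 2nd, 4th, 6th, ...).
Applying that to "vguofripovq" gives "gorpv".

gorpv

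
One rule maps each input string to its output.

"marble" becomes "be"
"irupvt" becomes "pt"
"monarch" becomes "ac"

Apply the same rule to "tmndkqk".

In each case the input is transformed by: keep every other character starting from the second (positions 2nd, 4th, 6th, ...), then delete the first character.
For "tmndkqk", step one produces "mdq"; step two turns that into "dq".
(Check on "monarch": → "oac" → "ac" ✓)

dq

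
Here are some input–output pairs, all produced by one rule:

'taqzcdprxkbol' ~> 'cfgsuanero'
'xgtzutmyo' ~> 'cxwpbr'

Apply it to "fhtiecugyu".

lhfxjbx

In each case the input is transformed by: shift every letter 3 places forward in the alphabet (wrapping around), then delete the first 3 characters.
On "fhtiecugyu" that produces "lhfxjbx".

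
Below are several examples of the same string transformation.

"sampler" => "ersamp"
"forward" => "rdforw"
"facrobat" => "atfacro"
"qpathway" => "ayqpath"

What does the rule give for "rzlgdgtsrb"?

rbrzlgdgt

In each case the input is transformed by: move the last 3 characters to the front (rotate right by 3), then delete the first character.
Working it through for "rzlgdgtsrb": intermediate "srbrzlgdgt", final "rbrzlgdgt".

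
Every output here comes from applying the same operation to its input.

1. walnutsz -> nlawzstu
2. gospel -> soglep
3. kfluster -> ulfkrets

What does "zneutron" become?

Looking at the pairs, the operation is to swap the front and back halves of the string, then reverse the string.
For "zneutron", step one produces "tronzneu"; step two turns that into "uenznort".

uenznort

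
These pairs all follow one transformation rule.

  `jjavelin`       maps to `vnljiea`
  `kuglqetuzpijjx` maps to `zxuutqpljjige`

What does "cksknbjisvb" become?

vssnkkjibb

What's happening: delete the first character, then sort the characters into reverse alphabetical order.
For "cksknbjisvb" the result is "vssnkkjibb".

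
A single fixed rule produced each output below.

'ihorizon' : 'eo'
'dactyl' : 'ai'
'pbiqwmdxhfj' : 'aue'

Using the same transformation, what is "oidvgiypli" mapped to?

ai

The pattern: shift every letter 3 places backward in the alphabet (wrapping around), then keep only the vowels.
On "oidvgiypli": the first step gives "lfasdfvmif", and the second then gives "ai".
(Check on "dactyl": → "axzqvi" → "ai" ✓)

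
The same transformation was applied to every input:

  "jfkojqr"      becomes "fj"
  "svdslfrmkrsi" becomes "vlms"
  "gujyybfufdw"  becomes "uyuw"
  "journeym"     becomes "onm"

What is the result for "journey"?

on

What's happening: keep one character in every 3, starting at position 2 (positions 2nd, 5th, 8th, ...).
For "journey" the result is "on".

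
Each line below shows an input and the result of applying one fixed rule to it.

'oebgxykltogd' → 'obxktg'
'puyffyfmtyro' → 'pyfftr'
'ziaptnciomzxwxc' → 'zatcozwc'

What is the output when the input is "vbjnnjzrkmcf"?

vjnzkc

The transformation: keep every other character starting from the first (positions 1st, 3rd, 5th, ...).
Applying that to "vbjnnjzrkmcf" gives "vjnzkc".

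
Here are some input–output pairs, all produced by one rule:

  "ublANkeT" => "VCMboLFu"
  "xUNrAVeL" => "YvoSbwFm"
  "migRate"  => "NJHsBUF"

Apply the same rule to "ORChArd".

psdIbSE

In each case the input is transformed by: flip the case of every letter, then shift every letter 1 place forward in the alphabet (wrapping around).
On "ORChArd" that produces "psdIbSE".
(Check on "migRate": → "MIGrATE" → "NJHsBUF" ✓)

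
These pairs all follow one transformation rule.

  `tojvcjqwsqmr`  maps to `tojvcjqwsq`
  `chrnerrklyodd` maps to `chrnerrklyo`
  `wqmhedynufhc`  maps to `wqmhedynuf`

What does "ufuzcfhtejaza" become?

In each case the input is transformed by: delete the last 2 characters.
Applying that to "ufuzcfhtejaza" gives "ufuzcfhteja".

ufuzcfhteja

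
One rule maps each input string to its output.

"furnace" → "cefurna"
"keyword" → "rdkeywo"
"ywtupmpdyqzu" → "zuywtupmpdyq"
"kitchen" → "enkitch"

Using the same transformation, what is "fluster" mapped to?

erflust

Rule — move the last 2 characters to the front (rotate right by 2).
For "fluster" the result is "erflust".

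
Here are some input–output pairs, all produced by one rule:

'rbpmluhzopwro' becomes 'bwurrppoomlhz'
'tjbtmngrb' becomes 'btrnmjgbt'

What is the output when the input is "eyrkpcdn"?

Looking at the pairs, the operation is to sort the characters into reverse alphabetical order, then swap the first and last characters.
On "eyrkpcdn": the first step gives "yrpnkedc", and the second then gives "crpnkedy".

crpnkedy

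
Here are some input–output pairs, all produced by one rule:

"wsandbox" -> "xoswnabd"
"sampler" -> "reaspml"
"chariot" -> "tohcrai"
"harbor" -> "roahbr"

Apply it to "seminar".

Each output is the input with this applied: move the last 2 characters to the front (rotate right by 2), then swap each adjacent pair of characters (1↔2, 3↔4, ...).
Applying both steps to "seminar": "arsemin", then "raesimn".

raesimn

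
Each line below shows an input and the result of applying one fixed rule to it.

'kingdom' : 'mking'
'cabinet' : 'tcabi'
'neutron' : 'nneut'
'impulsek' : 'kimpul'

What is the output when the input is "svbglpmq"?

What's happening: move the last character to the front, then delete the last 2 characters.
"svbglpmq" → "qsvbglpm" → "qsvbgl".

qsvbgl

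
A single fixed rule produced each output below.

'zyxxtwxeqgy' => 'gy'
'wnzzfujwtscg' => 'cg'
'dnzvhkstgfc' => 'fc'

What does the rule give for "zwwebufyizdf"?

df

The rule is to keep only the last 2 characters.
On "zwwebufyizdf" that produces "df".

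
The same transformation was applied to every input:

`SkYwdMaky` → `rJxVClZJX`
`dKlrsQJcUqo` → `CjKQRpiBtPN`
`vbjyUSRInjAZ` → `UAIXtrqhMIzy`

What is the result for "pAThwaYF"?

In each case the input is transformed by: flip the case of every letter, then shift every letter 1 place backward in the alphabet (wrapping around).
On "pAThwaYF": the first step gives "PatHWAyf", and the second then gives "OzsGVZxe".

OzsGVZxe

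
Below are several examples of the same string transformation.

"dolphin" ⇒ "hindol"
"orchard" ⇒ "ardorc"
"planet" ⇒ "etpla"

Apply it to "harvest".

Looking at the pairs, the operation is to move the first 3 characters to the end (rotate left by 3), then delete the first character.
For "harvest" the result is "esthar".
(Check on "orchard": → "hardorc" → "ardorc" ✓)

esthar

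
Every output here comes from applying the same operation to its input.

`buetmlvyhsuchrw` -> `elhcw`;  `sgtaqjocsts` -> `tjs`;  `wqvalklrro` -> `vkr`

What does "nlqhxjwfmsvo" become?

What's happening: keep one character in every 3, starting at position 3 (positions 3rd, 6th, 9th, ...).
Applying that to "nlqhxjwfmsvo" gives "qjmo".

qjmo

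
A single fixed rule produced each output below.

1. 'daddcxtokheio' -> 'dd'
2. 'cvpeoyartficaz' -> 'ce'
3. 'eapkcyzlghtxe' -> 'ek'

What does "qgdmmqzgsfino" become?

What's happening: keep one character in every 3, starting at position 1 (positions 1st, 4th, 7th, ...), then delete the last 3 characters.
Starting from "qgdmmqzgsfino": after the first operation, "qmzfo"; after the second, "qm".

qm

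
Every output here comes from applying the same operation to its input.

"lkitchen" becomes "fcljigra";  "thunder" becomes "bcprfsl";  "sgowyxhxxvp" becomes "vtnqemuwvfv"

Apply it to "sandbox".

Rule — shift every letter 2 places backward in the alphabet (wrapping around), then move the last 3 characters to the front (rotate right by 3).
For "sandbox" the result is "zmvqylb".

zmvqylb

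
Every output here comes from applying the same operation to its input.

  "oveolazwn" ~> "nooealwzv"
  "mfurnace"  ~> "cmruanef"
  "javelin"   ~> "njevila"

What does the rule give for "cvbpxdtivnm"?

mcpbdxitnvv

Rule — swap each adjacent pair of characters (1↔2, 3↔4, ...), then swap the first and last characters.
"cvbpxdtivnm" → "vcpbdxitnvm" → "mcpbdxitnvv".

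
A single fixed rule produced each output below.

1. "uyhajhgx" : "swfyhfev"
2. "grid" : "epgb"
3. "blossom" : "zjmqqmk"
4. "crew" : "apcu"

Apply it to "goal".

The rule is to shift every letter 2 places backward in the alphabet (wrapping around).
Doing the same to "goal": "emyj".

emyj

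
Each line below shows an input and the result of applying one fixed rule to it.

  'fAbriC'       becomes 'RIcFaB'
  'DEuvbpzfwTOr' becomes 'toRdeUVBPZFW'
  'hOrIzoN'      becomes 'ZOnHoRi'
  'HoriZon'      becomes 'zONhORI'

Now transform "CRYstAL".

TalcryS

Looking at the pairs, the operation is to move the last 3 characters to the front (rotate right by 3), then flip the case of every letter.
For "CRYstAL", step one produces "tALCRYs"; step two turns that into "TalcryS".
(Check on "hOrIzoN": → "zoNhOrI" → "ZOnHoRi" ✓)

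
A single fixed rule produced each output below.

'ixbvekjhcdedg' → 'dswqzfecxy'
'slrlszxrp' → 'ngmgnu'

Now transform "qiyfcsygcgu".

ldtaxntb

The pattern: shift every letter 5 places backward in the alphabet (wrapping around), then delete the last 3 characters.
"qiyfcsygcgu" → "ldtaxntbxbp" → "ldtaxntb".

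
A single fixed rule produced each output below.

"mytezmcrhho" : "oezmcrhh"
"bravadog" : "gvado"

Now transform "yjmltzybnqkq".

The rule is to delete the first 3 characters, then move the last character to the front.
Applying that to "yjmltzybnqkq" gives "qltzybnqk".

qltzybnqk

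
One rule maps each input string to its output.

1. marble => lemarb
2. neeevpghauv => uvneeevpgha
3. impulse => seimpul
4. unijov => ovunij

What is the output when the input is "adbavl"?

vladba

Each output is the input with this applied: move the last 2 characters to the front (rotate right by 2).
On "adbavl" that produces "vladba".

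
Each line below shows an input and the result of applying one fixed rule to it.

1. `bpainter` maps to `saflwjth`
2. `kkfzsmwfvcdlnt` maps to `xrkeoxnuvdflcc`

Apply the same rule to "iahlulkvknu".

Rule — move the first 2 characters to the end (rotate left by 2), then shift every letter 8 places backward in the alphabet (wrapping around).
Applying that to "iahlulkvknu" gives "zdmdcncfmas".

zdmdcncfmas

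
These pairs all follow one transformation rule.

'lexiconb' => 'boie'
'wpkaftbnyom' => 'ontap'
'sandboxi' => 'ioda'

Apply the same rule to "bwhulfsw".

wfuw

What's happening: keep every other character starting from the second (positions 2nd, 4th, 6th, ...), then reverse the string.
Working it through for "bwhulfsw": intermediate "wufw", final "wfuw".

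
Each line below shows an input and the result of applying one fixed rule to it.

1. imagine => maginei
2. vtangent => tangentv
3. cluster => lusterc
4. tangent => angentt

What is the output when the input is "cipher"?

The pattern: move the first character to the end.
So "cipher" becomes "ipherc".

ipherc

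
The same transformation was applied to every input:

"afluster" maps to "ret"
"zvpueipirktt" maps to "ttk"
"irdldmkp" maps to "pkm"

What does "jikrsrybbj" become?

jbb

Rule — reverse the string, then keep only the first 3 characters.
For "jikrsrybbj", step one produces "jbbyrsrkij"; step two turns that into "jbb".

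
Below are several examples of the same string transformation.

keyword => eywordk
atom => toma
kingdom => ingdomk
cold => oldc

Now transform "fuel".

The pattern: move the first character to the end.
So "fuel" becomes "uelf".

uelf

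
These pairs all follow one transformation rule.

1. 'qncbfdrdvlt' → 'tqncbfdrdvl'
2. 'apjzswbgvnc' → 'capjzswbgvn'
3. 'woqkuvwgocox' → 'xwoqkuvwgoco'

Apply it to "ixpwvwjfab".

The rule is to move the last character to the front.
Doing the same to "ixpwvwjfab": "bixpwvwjfa".

bixpwvwjfa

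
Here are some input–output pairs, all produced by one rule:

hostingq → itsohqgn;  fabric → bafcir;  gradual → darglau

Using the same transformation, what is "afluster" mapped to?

What's happening: reverse the string, then move the first 3 characters to the end (rotate left by 3).
For "afluster", step one produces "retsulfa"; step two turns that into "sulfaret".

sulfaret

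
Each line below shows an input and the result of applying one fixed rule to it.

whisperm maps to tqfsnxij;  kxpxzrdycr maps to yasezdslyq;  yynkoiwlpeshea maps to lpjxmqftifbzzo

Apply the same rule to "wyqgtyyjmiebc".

huzzknjfcdxzr

Each output is the input with this applied: move the first 3 characters to the end (rotate left by 3), then shift every letter 1 place forward in the alphabet (wrapping around).
"wyqgtyyjmiebc" → "gtyyjmiebcwyq" → "huzzknjfcdxzr".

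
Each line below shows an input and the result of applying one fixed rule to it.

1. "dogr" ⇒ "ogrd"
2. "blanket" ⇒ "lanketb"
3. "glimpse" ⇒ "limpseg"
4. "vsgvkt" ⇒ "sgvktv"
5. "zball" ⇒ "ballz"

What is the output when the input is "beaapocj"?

eaapocjb

Looking at the pairs, the operation is to move the first character to the end.
Applying that to "beaapocj" gives "eaapocjb".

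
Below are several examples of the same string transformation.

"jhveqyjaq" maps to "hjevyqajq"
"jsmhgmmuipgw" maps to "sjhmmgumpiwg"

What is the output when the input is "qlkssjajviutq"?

What's happening: swap each adjacent pair of characters (1↔2, 3↔4, ...).
On "qlkssjajviutq" that produces "lqskjsjaivtuq".

lqskjsjaivtuq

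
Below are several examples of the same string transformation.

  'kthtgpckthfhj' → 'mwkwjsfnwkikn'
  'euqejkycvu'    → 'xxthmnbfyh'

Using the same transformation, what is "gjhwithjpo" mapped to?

rmkzlwkmsj

In each case the input is transformed by: shift every letter 3 places forward in the alphabet (wrapping around), then swap the first and last characters.
Applying both steps to "gjhwithjpo": "jmkzlwkmsr", then "rmkzlwkmsj".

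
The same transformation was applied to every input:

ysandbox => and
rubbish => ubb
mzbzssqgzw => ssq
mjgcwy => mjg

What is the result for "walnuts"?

The transformation: move the last 3 characters to the front (rotate right by 3), then keep only the last 3 characters.
On "walnuts": the first step gives "utswaln", and the second then gives "aln".

aln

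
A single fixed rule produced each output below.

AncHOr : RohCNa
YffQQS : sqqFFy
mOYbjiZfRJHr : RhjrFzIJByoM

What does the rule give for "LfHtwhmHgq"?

The rule is to reverse the string, then flip the case of every letter.
On "LfHtwhmHgq" that produces "QGhMHWThFl".

QGhMHWThFl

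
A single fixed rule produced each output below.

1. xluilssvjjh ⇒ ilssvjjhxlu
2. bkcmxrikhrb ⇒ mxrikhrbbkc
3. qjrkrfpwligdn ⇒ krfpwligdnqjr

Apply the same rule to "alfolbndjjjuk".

The pattern: move the first 3 characters to the end (rotate left by 3).
Doing the same to "alfolbndjjjuk": "olbndjjjukalf".

olbndjjjukalf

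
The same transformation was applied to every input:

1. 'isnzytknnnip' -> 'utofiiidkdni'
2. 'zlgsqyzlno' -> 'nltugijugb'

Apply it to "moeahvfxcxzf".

vcqasxsuahjz

In each case the input is transformed by: move the first 3 characters to the end (rotate left by 3), then shift every letter 5 places backward in the alphabet (wrapping around).
On "moeahvfxcxzf": the first step gives "ahvfxcxzfmoe", and the second then gives "vcqasxsuahjz".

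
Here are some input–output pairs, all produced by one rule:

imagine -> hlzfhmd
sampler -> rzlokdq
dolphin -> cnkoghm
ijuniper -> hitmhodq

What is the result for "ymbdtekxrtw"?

xlacsdjwqsv

Looking at the pairs, the operation is to shift every letter 1 place backward in the alphabet (wrapping around).
Applying that to "ymbdtekxrtw" gives "xlacsdjwqsv".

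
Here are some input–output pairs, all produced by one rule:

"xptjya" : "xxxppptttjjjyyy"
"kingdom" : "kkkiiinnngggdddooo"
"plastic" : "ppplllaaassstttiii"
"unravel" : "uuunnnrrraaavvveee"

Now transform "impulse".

The pattern: repeat every character 3 times, then delete the last 3 characters.
Starting from "impulse": after the first operation, "iiimmmpppuuulllssseee"; after the second, "iiimmmpppuuulllsss".

iiimmmpppuuulllsss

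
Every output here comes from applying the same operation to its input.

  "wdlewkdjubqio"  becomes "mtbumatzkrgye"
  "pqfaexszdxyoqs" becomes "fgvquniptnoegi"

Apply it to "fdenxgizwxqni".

vtudnwypmngdy

Looking at the pairs, the operation is to shift every letter 10 places backward in the alphabet (wrapping around).
Applying that to "fdenxgizwxqni" gives "vtudnwypmngdy".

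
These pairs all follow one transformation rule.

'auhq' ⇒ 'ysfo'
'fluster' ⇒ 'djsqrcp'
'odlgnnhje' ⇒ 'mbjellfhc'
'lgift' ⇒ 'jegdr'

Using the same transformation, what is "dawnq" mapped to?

byulo

Each output is the input with this applied: shift every letter 2 places backward in the alphabet (wrapping around).
Applying that to "dawnq" gives "byulo".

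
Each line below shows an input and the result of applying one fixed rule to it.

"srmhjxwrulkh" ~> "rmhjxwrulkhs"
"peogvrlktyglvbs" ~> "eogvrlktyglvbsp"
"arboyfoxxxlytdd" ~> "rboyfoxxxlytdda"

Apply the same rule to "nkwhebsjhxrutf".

kwhebsjhxrutfn

The pattern: move the first character to the end.
Doing the same to "nkwhebsjhxrutf": "kwhebsjhxrutfn".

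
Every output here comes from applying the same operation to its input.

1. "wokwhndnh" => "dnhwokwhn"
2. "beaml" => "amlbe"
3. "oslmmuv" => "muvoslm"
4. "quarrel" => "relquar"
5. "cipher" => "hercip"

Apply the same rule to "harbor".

borhar

In each case the input is transformed by: move the last 3 characters to the front (rotate right by 3).
So "harbor" becomes "borhar".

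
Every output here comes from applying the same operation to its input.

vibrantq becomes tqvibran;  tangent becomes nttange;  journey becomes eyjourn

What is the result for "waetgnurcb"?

The transformation: move the last 2 characters to the front (rotate right by 2).
On "waetgnurcb" that produces "cbwaetgnur".

cbwaetgnur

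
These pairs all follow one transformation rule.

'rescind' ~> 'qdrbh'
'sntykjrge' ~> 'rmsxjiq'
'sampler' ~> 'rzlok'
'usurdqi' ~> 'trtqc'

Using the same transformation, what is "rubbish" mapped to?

In each case the input is transformed by: shift every letter 1 place backward in the alphabet (wrapping around), then delete the last 2 characters.
So "rubbish" becomes "qtaah".

qtaah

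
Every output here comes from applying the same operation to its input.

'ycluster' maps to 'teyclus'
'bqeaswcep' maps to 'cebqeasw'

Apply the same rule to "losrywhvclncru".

The transformation: delete the last character, then move the last 2 characters to the front (rotate right by 2).
So "losrywhvclncru" becomes "crlosrywhvcln".

crlosrywhvcln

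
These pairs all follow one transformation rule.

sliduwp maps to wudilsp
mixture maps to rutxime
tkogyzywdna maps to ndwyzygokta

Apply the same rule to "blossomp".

The transformation: reverse the string, then move the first character to the end.
Working it through for "blossomp": intermediate "pmossolb", final "mossolbp".

mossolbp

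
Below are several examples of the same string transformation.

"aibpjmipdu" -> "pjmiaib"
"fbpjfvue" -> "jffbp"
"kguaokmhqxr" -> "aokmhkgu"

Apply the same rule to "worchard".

Rule — delete the last 3 characters, then move the first 3 characters to the end (rotate left by 3).
On "worchard": the first step gives "worch", and the second then gives "chwor".
(Check on "fbpjfvue": → "fbpjf" → "jffbp" ✓)

chwor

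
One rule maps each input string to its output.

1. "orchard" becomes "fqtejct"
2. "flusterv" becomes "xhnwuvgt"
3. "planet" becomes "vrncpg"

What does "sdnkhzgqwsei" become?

kufpmjbisyug

Rule — move the last character to the front, then shift every letter 2 places forward in the alphabet (wrapping around).
Starting from "sdnkhzgqwsei": after the first operation, "isdnkhzgqwse"; after the second, "kufpmjbisyug".
(Check on "flusterv": → "vfluster" → "xhnwuvgt" ✓)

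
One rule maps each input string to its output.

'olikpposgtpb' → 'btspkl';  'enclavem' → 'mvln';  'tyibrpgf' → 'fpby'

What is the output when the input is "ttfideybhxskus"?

skxbeit

Each output is the input with this applied: reverse the string, then keep every other character starting from the first (positions 1st, 3rd, 5th, ...).
"ttfideybhxskus" → "suksxhbyediftt" → "skxbeit".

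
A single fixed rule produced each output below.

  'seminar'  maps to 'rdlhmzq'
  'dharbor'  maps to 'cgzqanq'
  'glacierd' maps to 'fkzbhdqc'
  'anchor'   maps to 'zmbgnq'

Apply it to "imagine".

The rule is to shift every letter 1 place backward in the alphabet (wrapping around).
Doing the same to "imagine": "hlzfhmd".

hlzfhmd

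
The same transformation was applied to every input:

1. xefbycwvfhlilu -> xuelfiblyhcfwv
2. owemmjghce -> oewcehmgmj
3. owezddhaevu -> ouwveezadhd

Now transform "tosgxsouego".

Each output is the input with this applied: take characters alternately from the front and the back (1st, last, 2nd, 2nd-last, ...).
Doing the same to "tosgxsouego": "toogseguxos".

toogseguxos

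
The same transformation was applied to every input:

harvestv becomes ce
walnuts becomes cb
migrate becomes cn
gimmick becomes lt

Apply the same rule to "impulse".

bn

Rule — shift every letter 9 places forward in the alphabet (wrapping around), then keep only the last 2 characters.
For "impulse" the result is "bn".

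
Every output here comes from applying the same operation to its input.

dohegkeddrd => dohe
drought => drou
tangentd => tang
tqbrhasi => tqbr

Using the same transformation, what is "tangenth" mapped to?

tang

Rule — keep only the first 4 characters.
Doing the same to "tangenth": "tang".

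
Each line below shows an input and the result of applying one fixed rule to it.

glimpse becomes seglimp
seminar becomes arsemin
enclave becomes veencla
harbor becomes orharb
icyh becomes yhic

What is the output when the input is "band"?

What's happening: move the last 2 characters to the front (rotate right by 2).
For "band" the result is "ndba".

ndba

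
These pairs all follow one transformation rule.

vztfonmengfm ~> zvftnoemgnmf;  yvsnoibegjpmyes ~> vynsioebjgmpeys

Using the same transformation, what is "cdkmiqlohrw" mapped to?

Rule — swap each adjacent pair of characters (1↔2, 3↔4, ...).
Applying that to "cdkmiqlohrw" gives "dcmkqiolrhw".

dcmkqiolrhw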